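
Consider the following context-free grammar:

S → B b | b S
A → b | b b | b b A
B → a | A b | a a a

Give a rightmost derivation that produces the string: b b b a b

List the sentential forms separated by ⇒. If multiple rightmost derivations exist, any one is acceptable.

S ⇒ b S ⇒ b b S ⇒ b b b S ⇒ b b b B b ⇒ b b b a b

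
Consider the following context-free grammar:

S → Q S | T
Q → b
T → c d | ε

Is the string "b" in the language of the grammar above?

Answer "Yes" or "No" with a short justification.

Yes - a valid derivation exists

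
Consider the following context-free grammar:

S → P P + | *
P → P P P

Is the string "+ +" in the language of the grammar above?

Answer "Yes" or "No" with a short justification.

No - no valid derivation exists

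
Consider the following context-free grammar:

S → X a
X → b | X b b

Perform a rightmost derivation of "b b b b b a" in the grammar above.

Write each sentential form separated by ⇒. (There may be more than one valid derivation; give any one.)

S ⇒ X a ⇒ X b b a ⇒ X b b b b a ⇒ b b b b b a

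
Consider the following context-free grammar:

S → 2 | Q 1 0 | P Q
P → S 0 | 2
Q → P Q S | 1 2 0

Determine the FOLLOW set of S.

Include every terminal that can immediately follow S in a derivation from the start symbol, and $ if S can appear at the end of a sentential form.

We compute FOLLOW(S) using the standard algorithm.
FOLLOW(S) starts with {$}.
FIRST(P) = {1, 2}
FIRST(Q) = {1, 2}
FIRST(S) = {1, 2}
FOLLOW(P) = {1, 2}
FOLLOW(Q) = {$, 0, 1, 2}
FOLLOW(S) = {$, 0, 1, 2}
Therefore, FOLLOW(S) = {$, 0, 1, 2}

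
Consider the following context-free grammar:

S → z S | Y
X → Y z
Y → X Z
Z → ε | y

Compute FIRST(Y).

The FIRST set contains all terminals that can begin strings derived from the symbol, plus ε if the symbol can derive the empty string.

We compute FIRST(Y) using the standard algorithm.
FIRST(S) = {z}
FIRST(X) = {}
FIRST(Y) = {}
FIRST(Z) = {y, ε}
Therefore, FIRST(Y) = {}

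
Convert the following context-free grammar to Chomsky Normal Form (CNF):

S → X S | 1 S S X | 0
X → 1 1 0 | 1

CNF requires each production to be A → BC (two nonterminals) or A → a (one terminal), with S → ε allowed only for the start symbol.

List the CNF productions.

T1 → 1; S → 0; T0 → 0; X → 1; S → X S; S → T1 X0; X0 → S X1; X1 → S X; X → T1 X2; X2 → T1 T0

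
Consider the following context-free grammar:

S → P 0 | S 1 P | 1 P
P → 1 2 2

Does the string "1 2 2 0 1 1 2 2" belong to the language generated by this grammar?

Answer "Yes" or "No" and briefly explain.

Yes - a valid derivation exists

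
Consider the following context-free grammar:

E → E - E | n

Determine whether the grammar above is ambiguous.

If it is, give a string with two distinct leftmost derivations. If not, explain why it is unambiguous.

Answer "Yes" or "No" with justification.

Yes - the string 'n - n - n - n - n - n' has two distinct leftmost derivations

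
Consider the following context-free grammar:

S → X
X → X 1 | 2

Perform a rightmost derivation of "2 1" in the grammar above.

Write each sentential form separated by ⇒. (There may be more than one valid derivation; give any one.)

S ⇒ X ⇒ X 1 ⇒ 2 1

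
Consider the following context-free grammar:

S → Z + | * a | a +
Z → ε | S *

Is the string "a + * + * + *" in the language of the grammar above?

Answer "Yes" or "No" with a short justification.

No - no valid derivation exists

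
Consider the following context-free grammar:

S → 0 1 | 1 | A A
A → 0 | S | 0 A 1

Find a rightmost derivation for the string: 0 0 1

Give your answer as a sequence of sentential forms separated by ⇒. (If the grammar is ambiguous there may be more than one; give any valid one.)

S ⇒ A A ⇒ A S ⇒ A 0 1 ⇒ 0 0 1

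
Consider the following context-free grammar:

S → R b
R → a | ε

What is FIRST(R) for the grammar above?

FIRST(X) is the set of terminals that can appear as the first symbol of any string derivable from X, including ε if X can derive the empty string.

We compute FIRST(R) using the standard algorithm.
FIRST(R) = {a, ε}
FIRST(S) = {a, b}
Therefore, FIRST(R) = {a, ε}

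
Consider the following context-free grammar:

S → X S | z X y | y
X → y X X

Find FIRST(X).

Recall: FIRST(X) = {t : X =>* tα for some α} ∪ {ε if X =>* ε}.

We compute FIRST(X) using the standard algorithm.
FIRST(S) = {y, z}
FIRST(X) = {y}
Therefore, FIRST(X) = {y}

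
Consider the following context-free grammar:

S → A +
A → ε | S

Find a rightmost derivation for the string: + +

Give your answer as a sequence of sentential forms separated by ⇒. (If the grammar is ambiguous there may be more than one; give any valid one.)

S ⇒ A + ⇒ S + ⇒ A + + ⇒ + +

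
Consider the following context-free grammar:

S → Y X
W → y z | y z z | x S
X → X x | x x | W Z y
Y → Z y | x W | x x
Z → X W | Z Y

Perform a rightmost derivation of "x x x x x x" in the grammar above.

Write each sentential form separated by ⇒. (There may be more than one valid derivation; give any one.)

S ⇒ Y X ⇒ Y X x ⇒ Y X x x ⇒ Y x x x x ⇒ x x x x x x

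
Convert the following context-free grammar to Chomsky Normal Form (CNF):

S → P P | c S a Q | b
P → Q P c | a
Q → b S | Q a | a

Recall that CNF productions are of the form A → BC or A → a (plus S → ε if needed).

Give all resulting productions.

TC → c; TA → a; S → b; P → a; TB → b; Q → a; S → P P; S → TC X0; X0 → S X1; X1 → TA Q; P → Q X2; X2 → P TC; Q → TB S; Q → Q TA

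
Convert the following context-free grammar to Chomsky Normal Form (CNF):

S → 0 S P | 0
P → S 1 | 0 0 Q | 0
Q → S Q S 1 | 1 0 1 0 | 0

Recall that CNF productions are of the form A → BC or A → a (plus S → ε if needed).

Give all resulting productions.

T0 → 0; S → 0; T1 → 1; P → 0; Q → 0; S → T0 X0; X0 → S P; P → S T1; P → T0 X1; X1 → T0 Q; Q → S X2; X2 → Q X3; X3 → S T1; Q → T1 X4; X4 → T0 X5; X5 → T1 T0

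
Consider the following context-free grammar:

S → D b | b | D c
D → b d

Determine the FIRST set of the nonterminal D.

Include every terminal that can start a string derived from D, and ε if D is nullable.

We compute FIRST(D) using the standard algorithm.
FIRST(D) = {b}
FIRST(S) = {b}
Therefore, FIRST(D) = {b}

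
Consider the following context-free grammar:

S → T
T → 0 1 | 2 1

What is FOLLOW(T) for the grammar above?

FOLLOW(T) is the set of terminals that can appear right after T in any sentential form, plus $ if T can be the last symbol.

We compute FOLLOW(T) using the standard algorithm.
FOLLOW(S) starts with {$}.
FIRST(S) = {0, 2}
FIRST(T) = {0, 2}
FOLLOW(S) = {$}
FOLLOW(T) = {$}
Therefore, FOLLOW(T) = {$}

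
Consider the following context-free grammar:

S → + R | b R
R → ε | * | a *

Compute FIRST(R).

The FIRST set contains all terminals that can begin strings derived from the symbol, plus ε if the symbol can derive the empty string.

We compute FIRST(R) using the standard algorithm.
FIRST(R) = {*, a, ε}
FIRST(S) = {+, b}
Therefore, FIRST(R) = {*, a, ε}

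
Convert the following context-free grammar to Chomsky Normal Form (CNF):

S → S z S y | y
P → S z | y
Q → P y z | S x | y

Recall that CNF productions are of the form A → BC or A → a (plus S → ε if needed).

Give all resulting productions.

TZ → z; TY → y; S → y; P → y; TX → x; Q → y; S → S X0; X0 → TZ X1; X1 → S TY; P → S TZ; Q → P X2; X2 → TY TZ; Q → S TX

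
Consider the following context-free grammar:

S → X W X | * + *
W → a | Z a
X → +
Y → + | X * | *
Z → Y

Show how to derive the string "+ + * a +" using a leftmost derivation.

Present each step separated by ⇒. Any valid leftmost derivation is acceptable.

S ⇒ X W X ⇒ + W X ⇒ + Z a X ⇒ + Y a X ⇒ + X * a X ⇒ + + * a X ⇒ + + * a +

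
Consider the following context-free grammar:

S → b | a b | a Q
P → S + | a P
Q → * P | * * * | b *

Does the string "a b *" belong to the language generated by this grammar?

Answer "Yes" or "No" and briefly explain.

Yes - a valid derivation exists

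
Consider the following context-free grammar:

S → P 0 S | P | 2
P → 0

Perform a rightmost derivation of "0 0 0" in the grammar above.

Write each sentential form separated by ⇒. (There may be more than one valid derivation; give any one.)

S ⇒ P 0 S ⇒ P 0 P ⇒ P 0 0 ⇒ 0 0 0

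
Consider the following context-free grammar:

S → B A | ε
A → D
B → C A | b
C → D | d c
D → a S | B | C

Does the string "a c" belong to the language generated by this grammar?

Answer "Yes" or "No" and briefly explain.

No - no valid derivation exists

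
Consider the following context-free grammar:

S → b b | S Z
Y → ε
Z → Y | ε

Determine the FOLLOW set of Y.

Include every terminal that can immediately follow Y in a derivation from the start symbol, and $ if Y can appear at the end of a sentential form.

We compute FOLLOW(Y) using the standard algorithm.
FOLLOW(S) starts with {$}.
FIRST(S) = {b}
FIRST(Y) = {ε}
FIRST(Z) = {ε}
FOLLOW(S) = {$}
FOLLOW(Y) = {$}
FOLLOW(Z) = {$}
Therefore, FOLLOW(Y) = {$}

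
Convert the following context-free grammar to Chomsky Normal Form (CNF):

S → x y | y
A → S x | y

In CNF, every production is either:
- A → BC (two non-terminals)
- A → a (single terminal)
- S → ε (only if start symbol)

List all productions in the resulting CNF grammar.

TX → x; TY → y; S → y; A → y; S → TX TY; A → S TX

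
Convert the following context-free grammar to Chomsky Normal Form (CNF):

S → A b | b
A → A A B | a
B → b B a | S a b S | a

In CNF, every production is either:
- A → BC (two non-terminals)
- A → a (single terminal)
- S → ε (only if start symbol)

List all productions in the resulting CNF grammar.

TB → b; S → b; A → a; TA → a; B → a; S → A TB; A → A X0; X0 → A B; B → TB X1; X1 → B TA; B → S X2; X2 → TA X3; X3 → TB S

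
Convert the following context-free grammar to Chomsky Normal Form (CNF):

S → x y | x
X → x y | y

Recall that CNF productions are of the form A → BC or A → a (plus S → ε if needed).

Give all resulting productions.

TX → x; TY → y; S → x; X → y; S → TX TY; X → TX TY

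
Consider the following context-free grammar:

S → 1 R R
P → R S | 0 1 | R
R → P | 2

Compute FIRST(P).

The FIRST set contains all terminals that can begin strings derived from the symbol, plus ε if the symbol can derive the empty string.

We compute FIRST(P) using the standard algorithm.
FIRST(P) = {0, 2}
FIRST(R) = {0, 2}
FIRST(S) = {1}
Therefore, FIRST(P) = {0, 2}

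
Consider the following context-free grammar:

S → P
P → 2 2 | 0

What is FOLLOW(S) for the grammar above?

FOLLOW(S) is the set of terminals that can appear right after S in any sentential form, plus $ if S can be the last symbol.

We compute FOLLOW(S) using the standard algorithm.
FOLLOW(S) starts with {$}.
FIRST(P) = {0, 2}
FIRST(S) = {0, 2}
FOLLOW(P) = {$}
FOLLOW(S) = {$}
Therefore, FOLLOW(S) = {$}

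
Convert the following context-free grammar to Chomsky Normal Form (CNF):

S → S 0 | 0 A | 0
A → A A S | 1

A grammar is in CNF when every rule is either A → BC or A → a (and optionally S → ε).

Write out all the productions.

T0 → 0; S → 0; A → 1; S → S T0; S → T0 A; A → A X0; X0 → A S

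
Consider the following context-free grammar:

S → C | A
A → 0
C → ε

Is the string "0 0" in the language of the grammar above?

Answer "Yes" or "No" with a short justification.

No - no valid derivation exists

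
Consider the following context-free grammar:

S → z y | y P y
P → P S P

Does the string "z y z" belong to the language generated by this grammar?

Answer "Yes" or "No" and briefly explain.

No - no valid derivation exists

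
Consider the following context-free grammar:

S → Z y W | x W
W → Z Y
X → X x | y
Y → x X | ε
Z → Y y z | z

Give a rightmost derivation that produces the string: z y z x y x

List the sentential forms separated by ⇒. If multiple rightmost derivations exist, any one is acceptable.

S ⇒ Z y W ⇒ Z y Z Y ⇒ Z y Z x X ⇒ Z y Z x X x ⇒ Z y Z x y x ⇒ Z y z x y x ⇒ z y z x y x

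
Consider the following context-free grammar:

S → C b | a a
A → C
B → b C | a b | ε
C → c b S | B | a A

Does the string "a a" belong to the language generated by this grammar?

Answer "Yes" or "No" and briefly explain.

Yes - a valid derivation exists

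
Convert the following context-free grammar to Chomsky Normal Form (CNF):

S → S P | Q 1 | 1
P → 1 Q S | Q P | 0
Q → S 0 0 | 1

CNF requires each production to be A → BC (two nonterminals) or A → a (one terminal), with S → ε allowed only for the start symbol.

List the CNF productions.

T1 → 1; S → 1; P → 0; T0 → 0; Q → 1; S → S P; S → Q T1; P → T1 X0; X0 → Q S; P → Q P; Q → S X1; X1 → T0 T0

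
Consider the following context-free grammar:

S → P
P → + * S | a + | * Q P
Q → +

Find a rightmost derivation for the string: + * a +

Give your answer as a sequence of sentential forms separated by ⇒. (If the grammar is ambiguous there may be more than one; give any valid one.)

S ⇒ P ⇒ + * S ⇒ + * P ⇒ + * a +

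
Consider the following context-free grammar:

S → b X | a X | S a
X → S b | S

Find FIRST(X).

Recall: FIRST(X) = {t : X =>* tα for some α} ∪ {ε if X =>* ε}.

We compute FIRST(X) using the standard algorithm.
FIRST(S) = {a, b}
FIRST(X) = {a, b}
Therefore, FIRST(X) = {a, b}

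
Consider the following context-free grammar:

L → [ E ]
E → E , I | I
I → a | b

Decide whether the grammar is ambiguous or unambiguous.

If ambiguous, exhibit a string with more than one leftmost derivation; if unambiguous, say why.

Unambiguous - every string in the language has a unique leftmost derivation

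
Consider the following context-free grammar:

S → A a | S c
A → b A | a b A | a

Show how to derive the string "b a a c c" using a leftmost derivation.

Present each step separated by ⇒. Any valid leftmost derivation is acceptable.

S ⇒ S c ⇒ S c c ⇒ A a c c ⇒ b A a c c ⇒ b a a c c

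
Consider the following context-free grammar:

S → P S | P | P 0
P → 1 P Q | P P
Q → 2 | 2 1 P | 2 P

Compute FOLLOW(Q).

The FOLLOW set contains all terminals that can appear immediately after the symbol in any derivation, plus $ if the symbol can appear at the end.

We compute FOLLOW(Q) using the standard algorithm.
FOLLOW(S) starts with {$}.
FIRST(P) = {1}
FIRST(Q) = {2}
FIRST(S) = {1}
FOLLOW(P) = {$, 0, 1, 2}
FOLLOW(Q) = {$, 0, 1, 2}
FOLLOW(S) = {$}
Therefore, FOLLOW(Q) = {$, 0, 1, 2}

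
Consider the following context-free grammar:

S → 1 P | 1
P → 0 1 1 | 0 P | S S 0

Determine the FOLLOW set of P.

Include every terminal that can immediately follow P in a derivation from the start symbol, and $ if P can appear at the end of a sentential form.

We compute FOLLOW(P) using the standard algorithm.
FOLLOW(S) starts with {$}.
FIRST(P) = {0, 1}
FIRST(S) = {1}
FOLLOW(P) = {$, 0, 1}
FOLLOW(S) = {$, 0, 1}
Therefore, FOLLOW(P) = {$, 0, 1}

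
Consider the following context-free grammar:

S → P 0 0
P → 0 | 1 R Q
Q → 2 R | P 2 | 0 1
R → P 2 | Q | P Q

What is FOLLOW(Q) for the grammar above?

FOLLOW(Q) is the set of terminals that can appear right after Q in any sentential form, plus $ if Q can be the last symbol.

We compute FOLLOW(Q) using the standard algorithm.
FOLLOW(S) starts with {$}.
FIRST(P) = {0, 1}
FIRST(Q) = {0, 1, 2}
FIRST(R) = {0, 1, 2}
FIRST(S) = {0, 1}
FOLLOW(P) = {0, 1, 2}
FOLLOW(Q) = {0, 1, 2}
FOLLOW(R) = {0, 1, 2}
FOLLOW(S) = {$}
Therefore, FOLLOW(Q) = {0, 1, 2}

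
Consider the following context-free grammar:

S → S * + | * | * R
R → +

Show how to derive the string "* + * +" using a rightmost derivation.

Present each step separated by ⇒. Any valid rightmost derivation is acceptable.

S ⇒ S * + ⇒ * R * + ⇒ * + * +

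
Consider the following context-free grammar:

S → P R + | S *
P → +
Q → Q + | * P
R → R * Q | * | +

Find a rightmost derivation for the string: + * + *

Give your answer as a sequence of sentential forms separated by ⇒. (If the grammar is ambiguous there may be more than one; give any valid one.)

S ⇒ S * ⇒ P R + * ⇒ P * + * ⇒ + * + *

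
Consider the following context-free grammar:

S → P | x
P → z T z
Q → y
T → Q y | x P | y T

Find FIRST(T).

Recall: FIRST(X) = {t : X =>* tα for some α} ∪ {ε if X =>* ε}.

We compute FIRST(T) using the standard algorithm.
FIRST(P) = {z}
FIRST(Q) = {y}
FIRST(S) = {x, z}
FIRST(T) = {x, y}
Therefore, FIRST(T) = {x, y}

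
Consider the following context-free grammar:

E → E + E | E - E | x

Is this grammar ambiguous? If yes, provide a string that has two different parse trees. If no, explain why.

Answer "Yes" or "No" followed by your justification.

Yes - the string 'x - x - x + x' has two distinct leftmost derivations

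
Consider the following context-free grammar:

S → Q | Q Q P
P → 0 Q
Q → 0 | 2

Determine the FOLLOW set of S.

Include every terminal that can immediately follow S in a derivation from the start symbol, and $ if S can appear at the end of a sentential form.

We compute FOLLOW(S) using the standard algorithm.
FOLLOW(S) starts with {$}.
FIRST(P) = {0}
FIRST(Q) = {0, 2}
FIRST(S) = {0, 2}
FOLLOW(P) = {$}
FOLLOW(Q) = {$, 0, 2}
FOLLOW(S) = {$}
Therefore, FOLLOW(S) = {$}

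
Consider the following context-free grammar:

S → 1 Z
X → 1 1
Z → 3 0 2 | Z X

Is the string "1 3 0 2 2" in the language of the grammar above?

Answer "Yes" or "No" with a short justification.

No - no valid derivation exists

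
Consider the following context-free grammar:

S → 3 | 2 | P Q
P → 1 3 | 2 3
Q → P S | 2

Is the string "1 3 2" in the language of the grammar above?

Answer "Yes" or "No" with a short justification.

Yes - a valid derivation exists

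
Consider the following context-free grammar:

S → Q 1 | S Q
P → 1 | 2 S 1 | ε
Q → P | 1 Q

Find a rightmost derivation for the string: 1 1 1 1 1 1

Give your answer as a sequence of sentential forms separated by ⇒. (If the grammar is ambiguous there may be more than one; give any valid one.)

S ⇒ Q 1 ⇒ 1 Q 1 ⇒ 1 1 Q 1 ⇒ 1 1 1 Q 1 ⇒ 1 1 1 1 Q 1 ⇒ 1 1 1 1 P 1 ⇒ 1 1 1 1 1 1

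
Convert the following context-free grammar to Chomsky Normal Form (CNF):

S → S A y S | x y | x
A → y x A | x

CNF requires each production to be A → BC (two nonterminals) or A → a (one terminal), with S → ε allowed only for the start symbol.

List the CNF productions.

TY → y; TX → x; S → x; A → x; S → S X0; X0 → A X1; X1 → TY S; S → TX TY; A → TY X2; X2 → TX A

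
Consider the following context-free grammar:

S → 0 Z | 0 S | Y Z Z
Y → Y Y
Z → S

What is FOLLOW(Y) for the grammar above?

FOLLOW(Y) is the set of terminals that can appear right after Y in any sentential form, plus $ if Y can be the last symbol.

We compute FOLLOW(Y) using the standard algorithm.
FOLLOW(S) starts with {$}.
FIRST(S) = {0}
FIRST(Y) = {}
FIRST(Z) = {0}
FOLLOW(S) = {$, 0}
FOLLOW(Y) = {0}
FOLLOW(Z) = {$, 0}
Therefore, FOLLOW(Y) = {0}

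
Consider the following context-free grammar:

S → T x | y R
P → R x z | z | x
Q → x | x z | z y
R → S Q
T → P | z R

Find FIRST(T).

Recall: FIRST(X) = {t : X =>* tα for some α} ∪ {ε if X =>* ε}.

We compute FIRST(T) using the standard algorithm.
FIRST(P) = {x, y, z}
FIRST(Q) = {x, z}
FIRST(R) = {x, y, z}
FIRST(S) = {x, y, z}
FIRST(T) = {x, y, z}
Therefore, FIRST(T) = {x, y, z}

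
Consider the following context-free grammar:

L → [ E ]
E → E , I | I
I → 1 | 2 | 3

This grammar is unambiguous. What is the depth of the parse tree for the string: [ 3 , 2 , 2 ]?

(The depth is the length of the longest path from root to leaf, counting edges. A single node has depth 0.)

5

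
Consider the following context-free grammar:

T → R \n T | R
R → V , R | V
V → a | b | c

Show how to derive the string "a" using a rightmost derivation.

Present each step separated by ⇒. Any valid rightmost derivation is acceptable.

T ⇒ R ⇒ V ⇒ a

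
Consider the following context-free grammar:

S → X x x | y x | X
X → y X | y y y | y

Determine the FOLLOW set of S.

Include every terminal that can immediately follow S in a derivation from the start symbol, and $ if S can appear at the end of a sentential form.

We compute FOLLOW(S) using the standard algorithm.
FOLLOW(S) starts with {$}.
FIRST(S) = {y}
FIRST(X) = {y}
FOLLOW(S) = {$}
FOLLOW(X) = {$, x}
Therefore, FOLLOW(S) = {$}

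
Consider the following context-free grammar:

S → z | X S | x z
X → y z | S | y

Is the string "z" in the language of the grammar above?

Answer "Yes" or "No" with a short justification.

Yes - a valid derivation exists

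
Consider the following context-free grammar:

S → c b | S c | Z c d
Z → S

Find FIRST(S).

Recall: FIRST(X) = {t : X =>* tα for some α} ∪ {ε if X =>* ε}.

We compute FIRST(S) using the standard algorithm.
FIRST(S) = {c}
FIRST(Z) = {c}
Therefore, FIRST(S) = {c}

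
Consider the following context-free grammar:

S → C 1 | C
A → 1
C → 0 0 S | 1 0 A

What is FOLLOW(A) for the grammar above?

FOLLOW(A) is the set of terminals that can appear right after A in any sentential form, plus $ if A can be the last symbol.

We compute FOLLOW(A) using the standard algorithm.
FOLLOW(S) starts with {$}.
FIRST(A) = {1}
FIRST(C) = {0, 1}
FIRST(S) = {0, 1}
FOLLOW(A) = {$, 1}
FOLLOW(C) = {$, 1}
FOLLOW(S) = {$, 1}
Therefore, FOLLOW(A) = {$, 1}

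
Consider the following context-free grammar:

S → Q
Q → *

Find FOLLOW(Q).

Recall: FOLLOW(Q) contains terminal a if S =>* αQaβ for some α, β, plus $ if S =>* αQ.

We compute FOLLOW(Q) using the standard algorithm.
FOLLOW(S) starts with {$}.
FIRST(Q) = {*}
FIRST(S) = {*}
FOLLOW(Q) = {$}
FOLLOW(S) = {$}
Therefore, FOLLOW(Q) = {$}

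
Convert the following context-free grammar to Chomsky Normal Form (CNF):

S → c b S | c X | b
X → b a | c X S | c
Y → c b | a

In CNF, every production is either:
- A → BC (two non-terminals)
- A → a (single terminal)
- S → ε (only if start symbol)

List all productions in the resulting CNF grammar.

TC → c; TB → b; S → b; TA → a; X → c; Y → a; S → TC X0; X0 → TB S; S → TC X; X → TB TA; X → TC X1; X1 → X S; Y → TC TB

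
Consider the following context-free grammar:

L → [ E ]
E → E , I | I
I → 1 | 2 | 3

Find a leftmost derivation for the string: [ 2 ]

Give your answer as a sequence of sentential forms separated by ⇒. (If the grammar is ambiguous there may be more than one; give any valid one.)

L ⇒ [ E ] ⇒ [ I ] ⇒ [ 2 ]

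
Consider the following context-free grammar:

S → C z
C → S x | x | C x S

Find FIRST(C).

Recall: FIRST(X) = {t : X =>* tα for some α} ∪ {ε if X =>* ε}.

We compute FIRST(C) using the standard algorithm.
FIRST(C) = {x}
FIRST(S) = {x}
Therefore, FIRST(C) = {x}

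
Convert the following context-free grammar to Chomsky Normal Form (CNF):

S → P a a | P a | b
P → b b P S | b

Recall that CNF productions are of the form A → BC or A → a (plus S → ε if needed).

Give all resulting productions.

TA → a; S → b; TB → b; P → b; S → P X0; X0 → TA TA; S → P TA; P → TB X1; X1 → TB X2; X2 → P S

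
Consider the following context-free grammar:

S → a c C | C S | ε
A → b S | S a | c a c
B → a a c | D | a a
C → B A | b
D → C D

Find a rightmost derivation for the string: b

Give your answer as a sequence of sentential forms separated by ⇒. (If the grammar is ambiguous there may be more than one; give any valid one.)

S ⇒ C S ⇒ C ⇒ b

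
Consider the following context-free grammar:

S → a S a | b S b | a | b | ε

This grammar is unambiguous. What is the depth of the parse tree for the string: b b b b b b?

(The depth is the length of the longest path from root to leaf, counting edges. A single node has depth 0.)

4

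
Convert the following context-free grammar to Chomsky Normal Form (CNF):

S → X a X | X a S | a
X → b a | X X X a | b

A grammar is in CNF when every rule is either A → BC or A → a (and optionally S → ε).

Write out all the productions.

TA → a; S → a; TB → b; X → b; S → X X0; X0 → TA X; S → X X1; X1 → TA S; X → TB TA; X → X X2; X2 → X X3; X3 → X TA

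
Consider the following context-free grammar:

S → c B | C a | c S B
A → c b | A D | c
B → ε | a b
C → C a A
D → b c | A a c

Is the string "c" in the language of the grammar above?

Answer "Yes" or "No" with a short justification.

Yes - a valid derivation exists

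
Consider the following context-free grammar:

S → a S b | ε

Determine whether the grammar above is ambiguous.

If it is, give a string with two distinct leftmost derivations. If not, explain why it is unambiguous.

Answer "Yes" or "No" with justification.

No - the grammar is unambiguous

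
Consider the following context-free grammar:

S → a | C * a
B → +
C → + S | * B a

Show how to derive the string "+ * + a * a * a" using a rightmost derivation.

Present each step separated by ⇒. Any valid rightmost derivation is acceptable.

S ⇒ C * a ⇒ + S * a ⇒ + C * a * a ⇒ + * B a * a * a ⇒ + * + a * a * a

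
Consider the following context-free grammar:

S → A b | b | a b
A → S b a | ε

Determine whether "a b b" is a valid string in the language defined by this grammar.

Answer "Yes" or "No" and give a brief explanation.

No - no valid derivation exists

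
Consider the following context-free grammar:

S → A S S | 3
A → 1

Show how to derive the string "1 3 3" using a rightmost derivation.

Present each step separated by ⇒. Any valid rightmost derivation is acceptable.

S ⇒ A S S ⇒ A S 3 ⇒ A 3 3 ⇒ 1 3 3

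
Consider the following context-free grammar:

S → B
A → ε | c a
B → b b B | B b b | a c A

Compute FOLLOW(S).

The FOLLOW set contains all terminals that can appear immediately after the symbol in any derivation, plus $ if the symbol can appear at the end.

We compute FOLLOW(S) using the standard algorithm.
FOLLOW(S) starts with {$}.
FIRST(A) = {c, ε}
FIRST(B) = {a, b}
FIRST(S) = {a, b}
FOLLOW(A) = {$, b}
FOLLOW(B) = {$, b}
FOLLOW(S) = {$}
Therefore, FOLLOW(S) = {$}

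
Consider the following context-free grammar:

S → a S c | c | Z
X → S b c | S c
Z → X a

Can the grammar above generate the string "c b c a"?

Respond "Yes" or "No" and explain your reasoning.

Yes - a valid derivation exists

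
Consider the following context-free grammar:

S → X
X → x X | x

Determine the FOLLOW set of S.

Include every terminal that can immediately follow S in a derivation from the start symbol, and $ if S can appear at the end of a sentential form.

We compute FOLLOW(S) using the standard algorithm.
FOLLOW(S) starts with {$}.
FIRST(S) = {x}
FIRST(X) = {x}
FOLLOW(S) = {$}
FOLLOW(X) = {$}
Therefore, FOLLOW(S) = {$}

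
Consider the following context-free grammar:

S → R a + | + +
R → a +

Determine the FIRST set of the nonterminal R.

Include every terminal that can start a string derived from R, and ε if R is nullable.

We compute FIRST(R) using the standard algorithm.
FIRST(R) = {a}
FIRST(S) = {+, a}
Therefore, FIRST(R) = {a}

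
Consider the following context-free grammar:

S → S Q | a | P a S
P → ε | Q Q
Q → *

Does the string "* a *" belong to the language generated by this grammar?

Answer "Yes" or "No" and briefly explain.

No - no valid derivation exists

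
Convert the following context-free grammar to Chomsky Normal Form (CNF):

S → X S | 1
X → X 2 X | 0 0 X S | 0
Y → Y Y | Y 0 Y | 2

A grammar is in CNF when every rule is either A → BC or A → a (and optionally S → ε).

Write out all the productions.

S → 1; T2 → 2; T0 → 0; X → 0; Y → 2; S → X S; X → X X0; X0 → T2 X; X → T0 X1; X1 → T0 X2; X2 → X S; Y → Y Y; Y → Y X3; X3 → T0 Y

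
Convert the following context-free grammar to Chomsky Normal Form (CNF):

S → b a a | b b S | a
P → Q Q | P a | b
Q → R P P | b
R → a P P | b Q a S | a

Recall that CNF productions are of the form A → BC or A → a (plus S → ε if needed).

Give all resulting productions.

TB → b; TA → a; S → a; P → b; Q → b; R → a; S → TB X0; X0 → TA TA; S → TB X1; X1 → TB S; P → Q Q; P → P TA; Q → R X2; X2 → P P; R → TA X3; X3 → P P; R → TB X4; X4 → Q X5; X5 → TA S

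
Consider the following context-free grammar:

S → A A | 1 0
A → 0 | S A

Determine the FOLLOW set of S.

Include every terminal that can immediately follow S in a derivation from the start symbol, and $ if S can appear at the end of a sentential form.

We compute FOLLOW(S) using the standard algorithm.
FOLLOW(S) starts with {$}.
FIRST(A) = {0, 1}
FIRST(S) = {0, 1}
FOLLOW(A) = {$, 0, 1}
FOLLOW(S) = {$, 0, 1}
Therefore, FOLLOW(S) = {$, 0, 1}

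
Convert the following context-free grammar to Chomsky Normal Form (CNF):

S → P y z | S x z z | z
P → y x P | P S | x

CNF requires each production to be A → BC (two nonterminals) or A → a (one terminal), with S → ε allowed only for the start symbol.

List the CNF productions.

TY → y; TZ → z; TX → x; S → z; P → x; S → P X0; X0 → TY TZ; S → S X1; X1 → TX X2; X2 → TZ TZ; P → TY X3; X3 → TX P; P → P S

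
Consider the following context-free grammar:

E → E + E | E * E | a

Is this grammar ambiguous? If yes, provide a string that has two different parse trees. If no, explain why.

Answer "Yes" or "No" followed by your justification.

Yes - the string 'a + a + a + a' has two distinct leftmost derivations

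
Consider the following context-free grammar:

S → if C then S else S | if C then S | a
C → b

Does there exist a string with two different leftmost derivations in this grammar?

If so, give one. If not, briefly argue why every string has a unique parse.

Yes - the string 'if b then a else if b then if b then a else a' has two distinct leftmost derivations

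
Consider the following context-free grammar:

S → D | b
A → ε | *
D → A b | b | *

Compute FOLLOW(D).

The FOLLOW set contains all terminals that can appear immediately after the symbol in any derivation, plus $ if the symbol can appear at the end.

We compute FOLLOW(D) using the standard algorithm.
FOLLOW(S) starts with {$}.
FIRST(A) = {*, ε}
FIRST(D) = {*, b}
FIRST(S) = {*, b}
FOLLOW(A) = {b}
FOLLOW(D) = {$}
FOLLOW(S) = {$}
Therefore, FOLLOW(D) = {$}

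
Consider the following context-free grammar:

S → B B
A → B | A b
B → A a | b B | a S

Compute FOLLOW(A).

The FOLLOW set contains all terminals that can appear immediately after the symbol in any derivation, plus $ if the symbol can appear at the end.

We compute FOLLOW(A) using the standard algorithm.
FOLLOW(S) starts with {$}.
FIRST(A) = {a, b}
FIRST(B) = {a, b}
FIRST(S) = {a, b}
FOLLOW(A) = {a, b}
FOLLOW(B) = {$, a, b}
FOLLOW(S) = {$, a, b}
Therefore, FOLLOW(A) = {a, b}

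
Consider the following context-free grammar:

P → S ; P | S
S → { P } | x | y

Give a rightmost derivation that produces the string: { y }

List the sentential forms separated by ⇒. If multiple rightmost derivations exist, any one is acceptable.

P ⇒ S ⇒ { P } ⇒ { S } ⇒ { y }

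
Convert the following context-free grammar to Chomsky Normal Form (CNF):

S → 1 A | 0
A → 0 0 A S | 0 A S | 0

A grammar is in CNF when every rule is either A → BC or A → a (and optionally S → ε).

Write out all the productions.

T1 → 1; S → 0; T0 → 0; A → 0; S → T1 A; A → T0 X0; X0 → T0 X1; X1 → A S; A → T0 X2; X2 → A S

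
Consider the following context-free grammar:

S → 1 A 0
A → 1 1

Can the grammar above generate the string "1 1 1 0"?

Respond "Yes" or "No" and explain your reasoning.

Yes - a valid derivation exists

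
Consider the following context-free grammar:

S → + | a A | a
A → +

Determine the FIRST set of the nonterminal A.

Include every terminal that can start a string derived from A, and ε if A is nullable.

We compute FIRST(A) using the standard algorithm.
FIRST(A) = {+}
FIRST(S) = {+, a}
Therefore, FIRST(A) = {+}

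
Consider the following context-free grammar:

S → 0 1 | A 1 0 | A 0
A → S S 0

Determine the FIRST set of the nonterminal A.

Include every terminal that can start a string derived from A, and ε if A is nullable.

We compute FIRST(A) using the standard algorithm.
FIRST(A) = {0}
FIRST(S) = {0}
Therefore, FIRST(A) = {0}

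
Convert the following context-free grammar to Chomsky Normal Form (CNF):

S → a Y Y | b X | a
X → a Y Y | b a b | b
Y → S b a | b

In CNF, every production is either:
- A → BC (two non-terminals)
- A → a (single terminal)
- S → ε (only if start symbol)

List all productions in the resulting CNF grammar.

TA → a; TB → b; S → a; X → b; Y → b; S → TA X0; X0 → Y Y; S → TB X; X → TA X1; X1 → Y Y; X → TB X2; X2 → TA TB; Y → S X3; X3 → TB TA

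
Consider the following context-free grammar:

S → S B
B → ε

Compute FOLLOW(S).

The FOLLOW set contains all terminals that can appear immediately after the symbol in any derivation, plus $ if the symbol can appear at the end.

We compute FOLLOW(S) using the standard algorithm.
FOLLOW(S) starts with {$}.
FIRST(B) = {ε}
FIRST(S) = {}
FOLLOW(B) = {$}
FOLLOW(S) = {$}
Therefore, FOLLOW(S) = {$}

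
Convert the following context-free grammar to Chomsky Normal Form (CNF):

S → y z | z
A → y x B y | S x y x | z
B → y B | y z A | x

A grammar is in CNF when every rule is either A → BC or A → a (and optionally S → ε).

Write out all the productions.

TY → y; TZ → z; S → z; TX → x; A → z; B → x; S → TY TZ; A → TY X0; X0 → TX X1; X1 → B TY; A → S X2; X2 → TX X3; X3 → TY TX; B → TY B; B → TY X4; X4 → TZ A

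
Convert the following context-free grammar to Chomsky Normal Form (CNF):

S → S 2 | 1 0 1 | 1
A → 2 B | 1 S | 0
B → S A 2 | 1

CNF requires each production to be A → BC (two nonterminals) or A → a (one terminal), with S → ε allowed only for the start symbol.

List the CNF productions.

T2 → 2; T1 → 1; T0 → 0; S → 1; A → 0; B → 1; S → S T2; S → T1 X0; X0 → T0 T1; A → T2 B; A → T1 S; B → S X1; X1 → A T2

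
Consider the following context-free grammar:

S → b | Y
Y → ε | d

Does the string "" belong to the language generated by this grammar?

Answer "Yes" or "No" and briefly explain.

Yes - a valid derivation exists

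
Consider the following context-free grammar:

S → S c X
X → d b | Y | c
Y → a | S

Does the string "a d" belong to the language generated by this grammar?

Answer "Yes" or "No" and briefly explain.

No - no valid derivation exists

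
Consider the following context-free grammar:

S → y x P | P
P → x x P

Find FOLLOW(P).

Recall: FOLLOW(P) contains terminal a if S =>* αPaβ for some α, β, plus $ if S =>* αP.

We compute FOLLOW(P) using the standard algorithm.
FOLLOW(S) starts with {$}.
FIRST(P) = {x}
FIRST(S) = {x, y}
FOLLOW(P) = {$}
FOLLOW(S) = {$}
Therefore, FOLLOW(P) = {$}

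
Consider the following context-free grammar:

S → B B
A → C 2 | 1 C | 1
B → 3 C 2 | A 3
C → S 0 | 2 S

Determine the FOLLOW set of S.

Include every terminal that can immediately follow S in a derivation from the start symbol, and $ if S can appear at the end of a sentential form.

We compute FOLLOW(S) using the standard algorithm.
FOLLOW(S) starts with {$}.
FIRST(A) = {1, 2, 3}
FIRST(B) = {1, 2, 3}
FIRST(C) = {1, 2, 3}
FIRST(S) = {1, 2, 3}
FOLLOW(A) = {3}
FOLLOW(B) = {$, 0, 1, 2, 3}
FOLLOW(C) = {2, 3}
FOLLOW(S) = {$, 0, 2, 3}
Therefore, FOLLOW(S) = {$, 0, 2, 3}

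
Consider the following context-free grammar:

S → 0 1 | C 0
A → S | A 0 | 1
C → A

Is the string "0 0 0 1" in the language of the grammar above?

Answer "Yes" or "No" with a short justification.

No - no valid derivation exists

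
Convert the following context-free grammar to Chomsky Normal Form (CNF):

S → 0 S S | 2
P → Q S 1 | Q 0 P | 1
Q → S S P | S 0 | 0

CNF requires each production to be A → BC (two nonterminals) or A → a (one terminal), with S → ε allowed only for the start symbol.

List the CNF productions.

T0 → 0; S → 2; T1 → 1; P → 1; Q → 0; S → T0 X0; X0 → S S; P → Q X1; X1 → S T1; P → Q X2; X2 → T0 P; Q → S X3; X3 → S P; Q → S T0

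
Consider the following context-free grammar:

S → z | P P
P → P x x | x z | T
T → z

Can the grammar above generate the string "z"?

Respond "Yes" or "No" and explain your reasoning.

Yes - a valid derivation exists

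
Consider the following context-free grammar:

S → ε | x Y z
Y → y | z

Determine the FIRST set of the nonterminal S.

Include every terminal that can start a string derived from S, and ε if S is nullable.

We compute FIRST(S) using the standard algorithm.
FIRST(S) = {x, ε}
FIRST(Y) = {y, z}
Therefore, FIRST(S) = {x, ε}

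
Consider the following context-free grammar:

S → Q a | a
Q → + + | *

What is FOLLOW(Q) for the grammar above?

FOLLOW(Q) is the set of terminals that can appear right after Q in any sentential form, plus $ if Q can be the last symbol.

We compute FOLLOW(Q) using the standard algorithm.
FOLLOW(S) starts with {$}.
FIRST(Q) = {*, +}
FIRST(S) = {*, +, a}
FOLLOW(Q) = {a}
FOLLOW(S) = {$}
Therefore, FOLLOW(Q) = {a}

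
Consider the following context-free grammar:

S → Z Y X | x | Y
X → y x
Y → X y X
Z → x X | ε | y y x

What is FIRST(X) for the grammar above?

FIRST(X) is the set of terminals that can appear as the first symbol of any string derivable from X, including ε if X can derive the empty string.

We compute FIRST(X) using the standard algorithm.
FIRST(S) = {x, y}
FIRST(X) = {y}
FIRST(Y) = {y}
FIRST(Z) = {x, y, ε}
Therefore, FIRST(X) = {y}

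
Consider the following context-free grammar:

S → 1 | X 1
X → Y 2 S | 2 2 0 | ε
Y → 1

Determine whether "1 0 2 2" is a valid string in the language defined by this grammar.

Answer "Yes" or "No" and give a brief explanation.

No - no valid derivation exists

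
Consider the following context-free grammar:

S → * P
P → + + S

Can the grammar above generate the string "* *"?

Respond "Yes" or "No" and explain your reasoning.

No - no valid derivation exists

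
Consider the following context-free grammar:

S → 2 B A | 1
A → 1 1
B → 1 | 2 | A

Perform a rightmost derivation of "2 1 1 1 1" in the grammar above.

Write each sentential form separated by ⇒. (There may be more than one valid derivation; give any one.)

S ⇒ 2 B A ⇒ 2 B 1 1 ⇒ 2 A 1 1 ⇒ 2 1 1 1 1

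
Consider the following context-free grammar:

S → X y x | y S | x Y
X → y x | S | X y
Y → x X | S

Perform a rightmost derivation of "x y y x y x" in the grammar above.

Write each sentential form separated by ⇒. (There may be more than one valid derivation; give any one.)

S ⇒ x Y ⇒ x S ⇒ x y S ⇒ x y X y x ⇒ x y y x y x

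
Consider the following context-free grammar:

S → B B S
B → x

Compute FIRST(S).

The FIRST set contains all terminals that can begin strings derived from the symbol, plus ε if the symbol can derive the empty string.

We compute FIRST(S) using the standard algorithm.
FIRST(B) = {x}
FIRST(S) = {x}
Therefore, FIRST(S) = {x}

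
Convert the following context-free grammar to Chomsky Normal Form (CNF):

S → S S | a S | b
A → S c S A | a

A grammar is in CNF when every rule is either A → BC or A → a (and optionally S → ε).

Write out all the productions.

TA → a; S → b; TC → c; A → a; S → S S; S → TA S; A → S X0; X0 → TC X1; X1 → S A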